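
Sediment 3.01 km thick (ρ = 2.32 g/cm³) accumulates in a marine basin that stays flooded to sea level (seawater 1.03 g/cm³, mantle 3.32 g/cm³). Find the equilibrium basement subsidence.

1.7 km

Submarine loading: the sediment displaces seawater, and the subsidence is in turn flooded, so s (ρ_m − ρ_w) = t (ρ_sed − ρ_w).
s = 3.01 km × (2.32 − 1.03) / (3.32 − 1.03) = 1.7 km.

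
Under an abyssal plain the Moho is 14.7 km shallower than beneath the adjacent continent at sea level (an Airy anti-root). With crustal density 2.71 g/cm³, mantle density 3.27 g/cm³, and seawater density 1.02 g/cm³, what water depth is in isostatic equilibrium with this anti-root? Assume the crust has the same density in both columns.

Replacing a thickness d of crust by seawater at the top must be balanced by replacing crust with mantle at the base: d (ρ_c − ρ_w) = a (ρ_m − ρ_c).
d = a (ρ_m − ρ_c)/(ρ_c − ρ_w) = 14.7 km × 0.56/1.69 = 4.87 km.

4.87 km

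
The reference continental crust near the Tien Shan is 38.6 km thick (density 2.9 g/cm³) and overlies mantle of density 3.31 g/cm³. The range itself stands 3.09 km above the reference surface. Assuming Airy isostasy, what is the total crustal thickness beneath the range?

Root depth r = h ρ_c / (ρ_m − ρ_c) = 3.09 km × 2.9 / 0.41 = 21.86 km.
Total thickness = T + h + r = 38.6 km + 3.09 km + 21.86 km = 63.5 km.

63.5 km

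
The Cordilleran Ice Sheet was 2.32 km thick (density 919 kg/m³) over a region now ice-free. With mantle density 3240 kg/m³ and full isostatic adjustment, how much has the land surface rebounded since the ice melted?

Removing the load lets mantle flow back in; uplift u satisfies ρ_ice t = ρ_m u.
u = t ρ_ice/ρ_m = 2.32 km × 919/3240 = 0.658 km.

0.658 km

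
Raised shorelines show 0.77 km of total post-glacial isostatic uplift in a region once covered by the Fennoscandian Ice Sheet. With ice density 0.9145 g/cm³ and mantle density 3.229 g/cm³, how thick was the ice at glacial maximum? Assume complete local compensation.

2.72 km

u = t ρ_ice/ρ_m → t = u ρ_m/ρ_ice = 0.77 km × 3.229/0.9145 = 2.72 km.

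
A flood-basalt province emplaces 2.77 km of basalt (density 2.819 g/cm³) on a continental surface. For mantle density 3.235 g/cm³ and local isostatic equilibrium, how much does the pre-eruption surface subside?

2.41 km

Subaerial loading: s = t ρ_load / ρ_m.
s = 2.77 km × 2.819/3.235 = 2.41 km.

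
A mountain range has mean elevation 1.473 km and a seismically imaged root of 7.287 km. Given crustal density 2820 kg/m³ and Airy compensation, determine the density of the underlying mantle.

Airy balance: ρ_c h = (ρ_m − ρ_c) r → ρ_m = ρ_c (1 + h/r).
ρ_m = 2820 × (1 + 1.473 km/7.287 km) = 3390 kg/m³.

3390 kg/m³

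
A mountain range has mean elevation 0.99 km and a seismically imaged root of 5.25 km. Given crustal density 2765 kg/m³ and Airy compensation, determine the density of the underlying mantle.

Airy balance: ρ_c h = (ρ_m − ρ_c) r → ρ_m = ρ_c (1 + h/r).
ρ_m = 2765 × (1 + 0.99 km/5.25 km) = 3290 kg/m³.

3290 kg/m³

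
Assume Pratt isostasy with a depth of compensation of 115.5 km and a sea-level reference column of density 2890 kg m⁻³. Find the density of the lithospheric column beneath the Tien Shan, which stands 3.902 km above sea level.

Pratt balance: ρ_ref D = ρ (D + h).
ρ = ρ_ref D/(D + h) = 2890 × 115.5 km/(115.5 km + 3.902 km) = 2800 kg m⁻³.

2800 kg m⁻³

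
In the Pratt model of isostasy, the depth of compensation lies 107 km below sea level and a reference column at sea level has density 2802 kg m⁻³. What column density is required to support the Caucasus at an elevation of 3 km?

2730 kg m⁻³

Pratt balance: ρ_ref D = ρ (D + h).
ρ = ρ_ref D/(D + h) = 2802 × 107 km/(107 km + 3 km) = 2730 kg m⁻³.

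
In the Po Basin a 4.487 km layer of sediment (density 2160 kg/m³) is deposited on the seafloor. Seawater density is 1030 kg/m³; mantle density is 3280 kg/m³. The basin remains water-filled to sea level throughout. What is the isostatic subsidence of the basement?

Submarine loading: the sediment displaces seawater, and the subsidence is in turn flooded, so s (ρ_m − ρ_w) = t (ρ_sed − ρ_w).
s = 4.487 km × (2160 − 1030) / (3280 − 1030) = 2.25 km.

2.25 km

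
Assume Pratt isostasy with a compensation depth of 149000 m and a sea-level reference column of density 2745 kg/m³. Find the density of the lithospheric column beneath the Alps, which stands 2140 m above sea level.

Pratt balance: ρ_ref D = ρ (D + h).
ρ = ρ_ref D/(D + h) = 2745 × 149000 m/(149000 m + 2140 m) = 2710 kg/m³.

2710 kg/m³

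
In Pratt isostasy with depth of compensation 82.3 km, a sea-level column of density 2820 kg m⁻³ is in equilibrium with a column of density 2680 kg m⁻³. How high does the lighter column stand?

ρ_ref D = ρ (D + h) → h = D (ρ_ref − ρ)/ρ.
h = 82.3 km × (2820 − 2680)/2680 = 4.3 km.

4.3 km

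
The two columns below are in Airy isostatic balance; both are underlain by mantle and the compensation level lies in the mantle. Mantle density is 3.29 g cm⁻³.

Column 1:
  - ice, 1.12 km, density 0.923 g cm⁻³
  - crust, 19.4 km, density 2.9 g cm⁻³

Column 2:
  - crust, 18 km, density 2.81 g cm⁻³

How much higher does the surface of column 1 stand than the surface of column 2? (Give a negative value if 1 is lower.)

For any compensation level in the mantle, the mantle terms cancel and isostasy reduces to e = (Σt_1 − Σt_2) − (Σ(ρt)_1 − Σ(ρt)_2) / ρ_m.
Σt_1 = 20.52 km; Σt_2 = 18 km; Σ(ρt)_1 = 57.29376; Σ(ρt)_2 = 50.58 (in km·g cm⁻³).
e = (20.52 − 18) − (57.29376 − 50.58) / 3.29 = 0.479 km.

0.479 km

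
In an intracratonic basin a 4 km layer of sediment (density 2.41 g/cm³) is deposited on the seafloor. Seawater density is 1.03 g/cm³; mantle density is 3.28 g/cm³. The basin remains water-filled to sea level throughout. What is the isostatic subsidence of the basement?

2.45 km

Submarine loading: the sediment displaces seawater, and the subsidence is in turn flooded, so s (ρ_m − ρ_w) = t (ρ_sed − ρ_w).
s = 4 km × (2.41 − 1.03) / (3.28 − 1.03) = 2.45 km.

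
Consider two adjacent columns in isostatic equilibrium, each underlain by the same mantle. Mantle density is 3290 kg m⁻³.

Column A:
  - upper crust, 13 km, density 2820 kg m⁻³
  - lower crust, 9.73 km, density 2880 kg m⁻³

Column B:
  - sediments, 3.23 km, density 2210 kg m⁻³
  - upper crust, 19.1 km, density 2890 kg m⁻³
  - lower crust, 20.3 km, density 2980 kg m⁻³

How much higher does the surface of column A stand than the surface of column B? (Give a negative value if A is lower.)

−2.23 km

For any compensation level in the mantle, the mantle terms cancel and isostasy reduces to e = (Σt_A − Σt_B) − (Σ(ρt)_A − Σ(ρt)_B) / ρ_m.
Σt_A = 22.73 km; Σt_B = 42.63 km; Σ(ρt)_A = 64682.4; Σ(ρt)_B = 122831.3 (in km·kg m⁻³).
e = (22.73 − 42.63) − (64682.4 − 122831.3) / 3290 = −2.23 km.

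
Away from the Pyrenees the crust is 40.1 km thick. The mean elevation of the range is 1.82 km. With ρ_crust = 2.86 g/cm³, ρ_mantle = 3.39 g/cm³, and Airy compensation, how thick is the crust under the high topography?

Root depth r = h ρ_c / (ρ_m − ρ_c) = 1.82 km × 2.86 / 0.53 = 9.821 km.
Total thickness = T + h + r = 40.1 km + 1.82 km + 9.821 km = 51.7 km.

51.7 km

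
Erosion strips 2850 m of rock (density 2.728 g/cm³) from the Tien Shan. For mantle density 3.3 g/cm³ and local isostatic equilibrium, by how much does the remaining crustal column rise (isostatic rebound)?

Unloading: uplift u = e ρ_c/ρ_m = 2850 m × 2.728/3.3 = 2360 m.

2360 m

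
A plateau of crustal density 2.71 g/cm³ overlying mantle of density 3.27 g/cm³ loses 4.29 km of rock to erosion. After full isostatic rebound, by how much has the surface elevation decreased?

Rebound u = e ρ_c/ρ_m = 4.29 km × 2.71/3.27 = 3.555 km.
Net surface drop = e − u = 4.29 km − 3.555 km = e (ρ_m − ρ_c)/ρ_m = 0.735 km.

0.735 km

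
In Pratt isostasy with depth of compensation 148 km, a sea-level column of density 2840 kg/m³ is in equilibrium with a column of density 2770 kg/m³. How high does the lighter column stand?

ρ_ref D = ρ (D + h) → h = D (ρ_ref − ρ)/ρ.
h = 148 km × (2840 − 2770)/2770 = 3.74 km.

3.74 km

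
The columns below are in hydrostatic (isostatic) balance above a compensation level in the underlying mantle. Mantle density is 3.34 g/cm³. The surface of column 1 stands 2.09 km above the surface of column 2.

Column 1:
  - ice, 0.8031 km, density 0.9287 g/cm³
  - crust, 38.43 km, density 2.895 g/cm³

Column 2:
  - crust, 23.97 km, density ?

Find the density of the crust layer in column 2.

2.84 g/cm³

Take the compensation level at the base of the deeper column (depth z_c below the surface of column 1) and equate Σ ρ_i t_i down to z_c; mantle fills any gap and the z_c terms cancel.
Column 1: 0.8031×0.9287 + 38.43×2.895 + (z_c − 39.2331)×3.34
Column 2: 2.09×0 + 23.97×ρ + (z_c − 2.09 − 23.97)×3.34
The z_c×3.34 term appears on both sides and cancels. Collect the known terms of each column as K = Σ(ρt)_known − 3.34 × (depth of known layers): K_1 = 112.000689 − 3.34×39.2331 = −19.037865; K_2 = 0 − 3.34×(2.09 + 23.97) = −87.0404.
Balance: K_1 = K_2 + 23.97×ρ, so ρ = (K_1 − K_2)/23.97 = 68.0025/23.97 = 2.84 g/cm³.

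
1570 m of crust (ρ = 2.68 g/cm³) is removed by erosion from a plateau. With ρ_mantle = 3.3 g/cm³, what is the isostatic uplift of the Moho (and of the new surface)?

1280 m

Unloading: uplift u = e ρ_c/ρ_m = 1570 m × 2.68/3.3 = 1280 m.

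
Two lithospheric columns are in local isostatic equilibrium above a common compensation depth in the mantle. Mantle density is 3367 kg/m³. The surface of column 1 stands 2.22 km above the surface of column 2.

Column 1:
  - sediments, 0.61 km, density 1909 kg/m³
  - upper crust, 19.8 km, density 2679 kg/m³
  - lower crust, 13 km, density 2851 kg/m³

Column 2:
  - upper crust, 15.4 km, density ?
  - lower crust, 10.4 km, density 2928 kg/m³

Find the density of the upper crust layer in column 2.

Take the compensation level at the base of the deeper column (depth z_c below the surface of column 1) and equate Σ ρ_i t_i down to z_c; mantle fills any gap and the z_c terms cancel.
Column 1: 0.61×1909 + 19.8×2679 + 13×2851 + (z_c − 33.41)×3367
Column 2: 2.22×0 + 15.4×ρ + 10.4×2928 + (z_c − 2.22 − 25.8)×3367
The z_c×3367 term appears on both sides and cancels. Collect the known terms of each column as K = Σ(ρt)_known − 3367 × (depth of known layers): K_1 = 91271.69 − 3367×33.41 = −21219.78; K_2 = 30451.2 − 3367×(2.22 + 25.8) = −63892.14.
Balance: K_1 = K_2 + 15.4×ρ, so ρ = (K_1 − K_2)/15.4 = 42672.4/15.4 = 2770 kg/m³.

2770 kg/m³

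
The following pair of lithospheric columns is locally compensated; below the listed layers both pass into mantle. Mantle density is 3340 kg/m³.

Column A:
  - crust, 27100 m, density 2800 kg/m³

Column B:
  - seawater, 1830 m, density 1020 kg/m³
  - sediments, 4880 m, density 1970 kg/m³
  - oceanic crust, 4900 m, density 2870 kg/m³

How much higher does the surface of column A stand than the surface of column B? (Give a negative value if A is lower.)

419 m

For any compensation level in the mantle, the mantle terms cancel and isostasy reduces to e = (Σt_A − Σt_B) − (Σ(ρt)_A − Σ(ρt)_B) / ρ_m.
Σt_A = 27100 m; Σt_B = 11610 m; Σ(ρt)_A = 75880000; Σ(ρt)_B = 25543200 (in m·kg/m³).
e = (27100 − 11610) − (75880000 − 25543200) / 3340 = 419 m.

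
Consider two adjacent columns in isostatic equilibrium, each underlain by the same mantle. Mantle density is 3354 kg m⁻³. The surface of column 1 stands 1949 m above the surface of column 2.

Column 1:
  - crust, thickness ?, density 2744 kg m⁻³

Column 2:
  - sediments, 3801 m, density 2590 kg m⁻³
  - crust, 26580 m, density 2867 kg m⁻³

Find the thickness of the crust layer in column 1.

36700 m

Take the compensation level at the base of the deeper column (depth z_c below the surface of column 1) and equate Σ ρ_i t_i down to z_c; mantle fills any gap and the z_c terms cancel.
Column 1: x×2744 + (z_c − 0 − x)×3354
Column 2: 1949×0 + 3801×2590 + 26580×2867 + (z_c − 1949 − 30381)×3354
The z_c×3354 term appears on both sides and cancels. Collect the known terms of each column as K = Σ(ρt)_known − 3354 × (depth of known layers): K_1 = 0 − 3354×0 = 0; K_2 = 86049450 − 3354×(1949 + 30381) = −22385370.
Balance: K_1 − x×(3354 − 2744) = K_2, so x = (K_1 − K_2)/(3354 − 2744) = 22385400/610 = 36700 m.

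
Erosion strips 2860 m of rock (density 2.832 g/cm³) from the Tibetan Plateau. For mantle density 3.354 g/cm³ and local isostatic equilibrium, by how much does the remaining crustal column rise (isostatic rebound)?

Unloading: uplift u = e ρ_c/ρ_m = 2860 m × 2.832/3.354 = 2410 m.

2410 m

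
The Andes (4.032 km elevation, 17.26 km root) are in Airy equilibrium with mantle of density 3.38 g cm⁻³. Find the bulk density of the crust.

ρ_c h = (ρ_m − ρ_c) r → ρ_c (h + r) = ρ_m r → ρ_c = ρ_m r / (h + r).
ρ_c = 3.38 × 17.26 km / (4.032 km + 17.26 km) = 2.74 g cm⁻³.

2.74 g cm⁻³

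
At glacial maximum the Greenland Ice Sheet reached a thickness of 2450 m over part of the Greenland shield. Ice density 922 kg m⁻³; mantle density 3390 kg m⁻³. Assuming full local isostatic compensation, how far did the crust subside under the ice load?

666 m

Balancing pressure at the compensation depth: the ice load ρ_ice t is balanced by mantle displaced below, ρ_m s.
s = t ρ_ice / ρ_m = 2450 m × 922/3390 = 666 m.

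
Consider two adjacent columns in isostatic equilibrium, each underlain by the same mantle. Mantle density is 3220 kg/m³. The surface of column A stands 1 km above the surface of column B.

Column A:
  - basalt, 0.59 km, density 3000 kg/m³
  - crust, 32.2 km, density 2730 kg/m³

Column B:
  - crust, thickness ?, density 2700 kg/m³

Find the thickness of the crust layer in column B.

24.4 km

Take the compensation level at the base of the deeper column (depth z_c below the surface of column A) and equate Σ ρ_i t_i down to z_c; mantle fills any gap and the z_c terms cancel.
Column A: 0.59×3000 + 32.2×2730 + (z_c − 32.79)×3220
Column B: 1×0 + x×2700 + (z_c − 1 − 0 − x)×3220
The z_c×3220 term appears on both sides and cancels. Collect the known terms of each column as K = Σ(ρt)_known − 3220 × (depth of known layers): K_A = 89676 − 3220×32.79 = −15907.8; K_B = 0 − 3220×(1 + 0) = −3220.
Balance: K_A = K_B − x×(3220 − 2700), so x = (K_B − K_A)/(3220 − 2700) = 12687.8/520 = 24.4 km.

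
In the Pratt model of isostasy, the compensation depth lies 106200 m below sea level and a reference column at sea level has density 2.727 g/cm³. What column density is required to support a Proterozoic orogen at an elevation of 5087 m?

2.6 g/cm³

Pratt balance: ρ_ref D = ρ (D + h).
ρ = ρ_ref D/(D + h) = 2.727 × 106200 m/(106200 m + 5087 m) = 2.6 g/cm³.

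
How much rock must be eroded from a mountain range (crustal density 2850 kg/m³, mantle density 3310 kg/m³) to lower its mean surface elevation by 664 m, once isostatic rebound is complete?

4780 m

Net drop Δ = e − u = e − e ρ_c/ρ_m = e (ρ_m − ρ_c)/ρ_m.
e = Δ ρ_m/(ρ_m − ρ_c) = 664 m × 3310/460 = 4780 m.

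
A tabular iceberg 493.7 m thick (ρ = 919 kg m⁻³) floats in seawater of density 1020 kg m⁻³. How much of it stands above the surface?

48.9 m

Floating equilibrium: submerged depth d = t ρ_obj/ρ_fluid = 493.7 m × 919/1020 = 444.8 m.
Freeboard = t − d = 493.7 m − 444.8 m = 48.9 m.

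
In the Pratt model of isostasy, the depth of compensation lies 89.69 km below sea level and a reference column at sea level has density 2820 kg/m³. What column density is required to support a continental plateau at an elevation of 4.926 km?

Pratt balance: ρ_ref D = ρ (D + h).
ρ = ρ_ref D/(D + h) = 2820 × 89.69 km/(89.69 km + 4.926 km) = 2670 kg/m³.

2670 kg/m³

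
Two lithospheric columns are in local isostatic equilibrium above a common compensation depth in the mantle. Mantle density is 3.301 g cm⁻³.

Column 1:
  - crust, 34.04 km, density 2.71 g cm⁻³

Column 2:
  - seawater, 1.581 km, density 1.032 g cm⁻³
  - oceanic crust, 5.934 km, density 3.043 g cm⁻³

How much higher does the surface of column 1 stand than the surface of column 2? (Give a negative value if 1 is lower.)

4.54 km

For any compensation level in the mantle, the mantle terms cancel and isostasy reduces to e = (Σt_1 − Σt_2) − (Σ(ρt)_1 − Σ(ρt)_2) / ρ_m.
Σt_1 = 34.04 km; Σt_2 = 7.515 km; Σ(ρt)_1 = 92.2484; Σ(ρt)_2 = 19.688754 (in km·g cm⁻³).
e = (34.04 − 7.515) − (92.2484 − 19.688754) / 3.301 = 4.54 km.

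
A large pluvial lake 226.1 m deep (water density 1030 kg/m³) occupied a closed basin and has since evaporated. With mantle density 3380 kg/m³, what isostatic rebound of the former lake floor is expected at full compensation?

u = d ρ_w/ρ_m = 226.1 m × 1030/3380 = 68.9 m.

68.9 m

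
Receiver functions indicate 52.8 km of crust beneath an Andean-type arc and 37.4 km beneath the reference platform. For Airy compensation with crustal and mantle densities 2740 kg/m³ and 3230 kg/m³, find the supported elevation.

Excess crust Δ = 52.8 km − 37.4 km = 15.4 km, split between elevation h and root r with h + r = Δ.
Airy balance ρ_c h = (ρ_m − ρ_c) r gives r = h ρ_c/(ρ_m − ρ_c), so h (1 + ρ_c/(ρ_m − ρ_c)) = Δ, i.e. h = Δ (ρ_m − ρ_c)/ρ_m.
h = 15.4 km × 490/3230 = 2.34 km.

2.34 km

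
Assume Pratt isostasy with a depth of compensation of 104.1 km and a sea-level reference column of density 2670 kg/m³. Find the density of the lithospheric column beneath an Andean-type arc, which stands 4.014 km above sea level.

Pratt balance: ρ_ref D = ρ (D + h).
ρ = ρ_ref D/(D + h) = 2670 × 104.1 km/(104.1 km + 4.014 km) = 2570 kg/m³.

2570 kg/m³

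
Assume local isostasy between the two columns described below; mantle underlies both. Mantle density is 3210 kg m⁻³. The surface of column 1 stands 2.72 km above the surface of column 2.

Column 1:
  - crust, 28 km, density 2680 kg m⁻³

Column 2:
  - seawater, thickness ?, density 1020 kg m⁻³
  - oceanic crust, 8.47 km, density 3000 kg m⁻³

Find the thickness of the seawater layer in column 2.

1.98 km

Take the compensation level at the base of the deeper column (depth z_c below the surface of column 1) and equate Σ ρ_i t_i down to z_c; mantle fills any gap and the z_c terms cancel.
Column 1: 28×2680 + (z_c − 28)×3210
Column 2: 2.72×0 + x×1020 + 8.47×3000 + (z_c − 2.72 − 8.47 − x)×3210
The z_c×3210 term appears on both sides and cancels. Collect the known terms of each column as K = Σ(ρt)_known − 3210 × (depth of known layers): K_1 = 75040 − 3210×28 = −14840; K_2 = 25410 − 3210×(2.72 + 8.47) = −10509.9.
Balance: K_1 = K_2 − x×(3210 − 1020), so x = (K_2 − K_1)/(3210 − 1020) = 4330.1/2190 = 1.98 km.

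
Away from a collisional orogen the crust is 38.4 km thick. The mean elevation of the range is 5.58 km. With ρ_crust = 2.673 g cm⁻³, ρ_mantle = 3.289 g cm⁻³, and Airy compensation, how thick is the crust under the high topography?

Root depth r = h ρ_c / (ρ_m − ρ_c) = 5.58 km × 2.673 / 0.616 = 24.21 km.
Total thickness = T + h + r = 38.4 km + 5.58 km + 24.21 km = 68.2 km.

68.2 km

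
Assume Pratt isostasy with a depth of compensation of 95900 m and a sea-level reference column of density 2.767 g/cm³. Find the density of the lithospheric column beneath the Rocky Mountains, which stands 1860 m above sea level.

Pratt balance: ρ_ref D = ρ (D + h).
ρ = ρ_ref D/(D + h) = 2.767 × 95900 m/(95900 m + 1860 m) = 2.71 g/cm³.

2.71 g/cm³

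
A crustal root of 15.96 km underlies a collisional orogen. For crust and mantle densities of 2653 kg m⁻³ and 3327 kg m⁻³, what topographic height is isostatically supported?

4.05 km

In Airy isostatic equilibrium: ρ_c h = (ρ_m − ρ_c) r.
h = r (ρ_m − ρ_c) / ρ_c = 15.96 km × (3327 − 2653) / 2653 = 4.05 km.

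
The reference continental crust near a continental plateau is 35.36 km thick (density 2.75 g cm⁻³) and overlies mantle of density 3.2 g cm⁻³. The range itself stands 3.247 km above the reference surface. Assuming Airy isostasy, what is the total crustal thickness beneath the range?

Root depth r = h ρ_c / (ρ_m − ρ_c) = 3.247 km × 2.75 / 0.45 = 19.84 km.
Total thickness = T + h + r = 35.36 km + 3.247 km + 19.84 km = 58.4 km.

58.4 km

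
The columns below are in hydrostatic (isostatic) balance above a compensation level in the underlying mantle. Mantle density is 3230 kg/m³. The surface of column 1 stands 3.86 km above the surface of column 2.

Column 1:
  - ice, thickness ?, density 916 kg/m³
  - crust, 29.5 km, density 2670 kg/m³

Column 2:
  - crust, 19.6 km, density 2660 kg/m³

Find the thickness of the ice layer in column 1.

3.08 km

Take the compensation level at the base of the deeper column (depth z_c below the surface of column 1) and equate Σ ρ_i t_i down to z_c; mantle fills any gap and the z_c terms cancel.
Column 1: x×916 + 29.5×2670 + (z_c − 29.5 − x)×3230
Column 2: 3.86×0 + 19.6×2660 + (z_c − 3.86 − 19.6)×3230
The z_c×3230 term appears on both sides and cancels. Collect the known terms of each column as K = Σ(ρt)_known − 3230 × (depth of known layers): K_1 = 78765 − 3230×29.5 = −16520; K_2 = 52136 − 3230×(3.86 + 19.6) = −23639.8.
Balance: K_1 − x×(3230 − 916) = K_2, so x = (K_1 − K_2)/(3230 − 916) = 7119.8/2314 = 3.08 km.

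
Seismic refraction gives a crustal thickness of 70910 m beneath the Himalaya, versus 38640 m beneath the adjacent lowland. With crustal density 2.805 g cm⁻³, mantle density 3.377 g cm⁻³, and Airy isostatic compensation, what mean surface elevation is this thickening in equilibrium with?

Excess crust Δ = 70910 m − 38640 m = 32270 m, split between elevation h and root r with h + r = Δ.
Airy balance ρ_c h = (ρ_m − ρ_c) r gives r = h ρ_c/(ρ_m − ρ_c), so h (1 + ρ_c/(ρ_m − ρ_c)) = Δ, i.e. h = Δ (ρ_m − ρ_c)/ρ_m.
h = 32270 m × 0.572/3.377 = 5470 m.

5470 m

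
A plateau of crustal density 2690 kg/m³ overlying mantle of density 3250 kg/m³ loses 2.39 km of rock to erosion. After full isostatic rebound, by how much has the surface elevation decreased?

0.412 km

Rebound u = e ρ_c/ρ_m = 2.39 km × 2690/3250 = 1.978 km.
Net surface drop = e − u = 2.39 km − 1.978 km = e (ρ_m − ρ_c)/ρ_m = 0.412 km.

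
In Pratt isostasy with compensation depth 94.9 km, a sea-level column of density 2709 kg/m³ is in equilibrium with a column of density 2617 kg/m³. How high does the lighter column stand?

3.34 km

ρ_ref D = ρ (D + h) → h = D (ρ_ref − ρ)/ρ.
h = 94.9 km × (2709 − 2617)/2617 = 3.34 km.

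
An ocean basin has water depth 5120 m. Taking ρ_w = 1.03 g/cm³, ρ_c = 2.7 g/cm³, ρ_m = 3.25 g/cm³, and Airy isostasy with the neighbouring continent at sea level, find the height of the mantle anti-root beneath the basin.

In Airy isostatic equilibrium: replacing crust with seawater at the top is compensated by replacing crust with mantle at the base: d (ρ_c − ρ_w) = a (ρ_m − ρ_c).
a = d (ρ_c − ρ_w)/(ρ_m − ρ_c) = 5120 m × 1.67/0.55 = 15500 m.

15500 m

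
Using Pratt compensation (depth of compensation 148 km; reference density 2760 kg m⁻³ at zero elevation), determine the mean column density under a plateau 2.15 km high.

Pratt balance: ρ_ref D = ρ (D + h).
ρ = ρ_ref D/(D + h) = 2760 × 148 km/(148 km + 2.15 km) = 2720 kg m⁻³.

2720 kg m⁻³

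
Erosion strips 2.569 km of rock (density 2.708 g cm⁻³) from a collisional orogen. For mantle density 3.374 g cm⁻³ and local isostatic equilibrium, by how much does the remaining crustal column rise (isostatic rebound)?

Unloading: uplift u = e ρ_c/ρ_m = 2.569 km × 2.708/3.374 = 2.06 km.

2.06 km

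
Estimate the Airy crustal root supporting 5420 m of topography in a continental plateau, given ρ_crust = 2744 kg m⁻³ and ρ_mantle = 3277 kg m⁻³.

27900 m

For local isostatic compensation: the weight of the topography is balanced by the buoyancy of the root, ρ_c h = (ρ_m − ρ_c) r.
r = h · ρ_c / (ρ_m − ρ_c) = 5420 m × 2744 / (3277 − 2744) = 27900 m.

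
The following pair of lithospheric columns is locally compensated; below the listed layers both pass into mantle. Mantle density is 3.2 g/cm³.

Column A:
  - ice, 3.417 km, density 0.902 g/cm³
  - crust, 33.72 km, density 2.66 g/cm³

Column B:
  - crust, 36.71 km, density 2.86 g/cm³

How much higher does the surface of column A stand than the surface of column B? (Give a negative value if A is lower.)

4.24 km

For any compensation level in the mantle, the mantle terms cancel and isostasy reduces to e = (Σt_A − Σt_B) − (Σ(ρt)_A − Σ(ρt)_B) / ρ_m.
Σt_A = 37.137 km; Σt_B = 36.71 km; Σ(ρt)_A = 92.777334; Σ(ρt)_B = 104.9906 (in km·g/cm³).
e = (37.137 − 36.71) − (92.777334 − 104.9906) / 3.2 = 4.24 km.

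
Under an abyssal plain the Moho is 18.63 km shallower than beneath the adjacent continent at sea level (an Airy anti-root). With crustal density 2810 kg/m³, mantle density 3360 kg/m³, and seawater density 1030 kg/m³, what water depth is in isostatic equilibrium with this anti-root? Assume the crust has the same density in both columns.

5.76 km

Replacing a thickness d of crust by seawater at the top must be balanced by replacing crust with mantle at the base: d (ρ_c − ρ_w) = a (ρ_m − ρ_c).
d = a (ρ_m − ρ_c)/(ρ_c − ρ_w) = 18.63 km × 550/1780 = 5.76 km.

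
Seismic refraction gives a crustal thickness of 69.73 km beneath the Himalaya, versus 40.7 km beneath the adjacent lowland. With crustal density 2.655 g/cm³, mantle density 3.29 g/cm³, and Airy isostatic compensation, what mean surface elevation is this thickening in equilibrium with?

5.6 km

Excess crust Δ = 69.73 km − 40.7 km = 29.03 km, split between elevation h and root r with h + r = Δ.
Airy balance ρ_c h = (ρ_m − ρ_c) r gives r = h ρ_c/(ρ_m − ρ_c), so h (1 + ρ_c/(ρ_m − ρ_c)) = Δ, i.e. h = Δ (ρ_m − ρ_c)/ρ_m.
h = 29.03 km × 0.635/3.29 = 5.6 km.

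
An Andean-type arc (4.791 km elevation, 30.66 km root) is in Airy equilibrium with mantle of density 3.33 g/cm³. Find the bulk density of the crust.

ρ_c h = (ρ_m − ρ_c) r → ρ_c (h + r) = ρ_m r → ρ_c = ρ_m r / (h + r).
ρ_c = 3.33 × 30.66 km / (4.791 km + 30.66 km) = 2.88 g/cm³.

2.88 g/cm³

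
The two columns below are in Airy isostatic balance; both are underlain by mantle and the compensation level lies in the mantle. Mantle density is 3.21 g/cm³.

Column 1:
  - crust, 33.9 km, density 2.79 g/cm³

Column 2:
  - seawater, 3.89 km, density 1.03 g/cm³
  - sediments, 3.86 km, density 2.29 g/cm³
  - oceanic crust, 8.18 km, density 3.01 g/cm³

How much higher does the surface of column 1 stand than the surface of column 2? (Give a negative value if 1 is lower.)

0.178 km

For any compensation level in the mantle, the mantle terms cancel and isostasy reduces to e = (Σt_1 − Σt_2) − (Σ(ρt)_1 − Σ(ρt)_2) / ρ_m.
Σt_1 = 33.9 km; Σt_2 = 15.93 km; Σ(ρt)_1 = 94.581; Σ(ρt)_2 = 37.4679 (in km·g/cm³).
e = (33.9 − 15.93) − (94.581 − 37.4679) / 3.21 = 0.178 km.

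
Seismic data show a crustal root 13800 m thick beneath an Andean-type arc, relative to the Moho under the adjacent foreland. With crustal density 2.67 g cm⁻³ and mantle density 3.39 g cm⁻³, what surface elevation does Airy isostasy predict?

By Archimedes' principle applied to the lithosphere: ρ_c h = (ρ_m − ρ_c) r.
h = r (ρ_m − ρ_c) / ρ_c = 13800 m × (3.39 − 2.67) / 2.67 = 3720 m.

3720 m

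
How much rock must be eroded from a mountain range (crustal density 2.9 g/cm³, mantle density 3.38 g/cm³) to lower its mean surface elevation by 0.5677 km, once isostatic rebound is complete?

4 km

Net drop Δ = e − u = e − e ρ_c/ρ_m = e (ρ_m − ρ_c)/ρ_m.
e = Δ ρ_m/(ρ_m − ρ_c) = 0.5677 km × 3.38/0.48 = 4 km.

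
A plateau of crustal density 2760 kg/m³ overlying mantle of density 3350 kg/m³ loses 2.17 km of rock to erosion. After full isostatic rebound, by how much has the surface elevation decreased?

Rebound u = e ρ_c/ρ_m = 2.17 km × 2760/3350 = 1.788 km.
Net surface drop = e − u = 2.17 km − 1.788 km = e (ρ_m − ρ_c)/ρ_m = 0.382 km.

0.382 km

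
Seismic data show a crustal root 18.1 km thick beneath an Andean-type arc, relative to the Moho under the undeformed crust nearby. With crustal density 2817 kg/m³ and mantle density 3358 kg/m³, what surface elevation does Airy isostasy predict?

3.48 km

Isostatic balance requires: ρ_c h = (ρ_m − ρ_c) r.
h = r (ρ_m − ρ_c) / ρ_c = 18.1 km × (3358 − 2817) / 2817 = 3.48 km.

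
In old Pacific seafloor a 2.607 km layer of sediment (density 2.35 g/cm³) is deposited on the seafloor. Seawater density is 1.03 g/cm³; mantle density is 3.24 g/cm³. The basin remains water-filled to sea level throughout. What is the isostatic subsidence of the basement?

Submarine loading: the sediment displaces seawater, and the subsidence is in turn flooded, so s (ρ_m − ρ_w) = t (ρ_sed − ρ_w).
s = 2.607 km × (2.35 − 1.03) / (3.24 − 1.03) = 1.56 km.

1.56 km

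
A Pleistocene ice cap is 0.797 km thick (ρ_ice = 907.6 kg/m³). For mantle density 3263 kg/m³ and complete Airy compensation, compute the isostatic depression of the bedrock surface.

0.222 km

Balancing pressure at the compensation depth: the ice load ρ_ice t is balanced by mantle displaced below, ρ_m s.
s = t ρ_ice / ρ_m = 0.797 km × 907.6/3263 = 0.222 km.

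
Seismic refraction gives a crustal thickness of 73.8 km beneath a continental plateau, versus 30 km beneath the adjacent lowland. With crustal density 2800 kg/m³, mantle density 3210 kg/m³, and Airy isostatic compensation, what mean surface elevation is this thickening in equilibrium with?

5.59 km

Excess crust Δ = 73.8 km − 30 km = 43.8 km, split between elevation h and root r with h + r = Δ.
Airy balance ρ_c h = (ρ_m − ρ_c) r gives r = h ρ_c/(ρ_m − ρ_c), so h (1 + ρ_c/(ρ_m − ρ_c)) = Δ, i.e. h = Δ (ρ_m − ρ_c)/ρ_m.
h = 43.8 km × 410/3210 = 5.59 km.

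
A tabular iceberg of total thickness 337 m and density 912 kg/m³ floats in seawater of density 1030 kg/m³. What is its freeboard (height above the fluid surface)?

Floating equilibrium: submerged depth d = t ρ_obj/ρ_fluid = 337 m × 912/1030 = 298.4 m.
Freeboard = t − d = 337 m − 298.4 m = 38.6 m.

38.6 m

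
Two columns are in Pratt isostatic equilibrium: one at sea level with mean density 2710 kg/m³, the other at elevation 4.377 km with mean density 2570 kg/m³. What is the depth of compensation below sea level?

80.3 km

ρ_ref D = ρ (D + h) → D (ρ_ref − ρ) = ρ h.
D = ρ h/(ρ_ref − ρ) = 2570 × 4.377 km/(2710 − 2570) = 80.3 km.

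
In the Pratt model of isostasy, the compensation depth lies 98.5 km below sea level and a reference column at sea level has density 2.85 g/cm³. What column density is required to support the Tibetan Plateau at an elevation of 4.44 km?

Pratt balance: ρ_ref D = ρ (D + h).
ρ = ρ_ref D/(D + h) = 2.85 × 98.5 km/(98.5 km + 4.44 km) = 2.73 g/cm³.

2.73 g/cm³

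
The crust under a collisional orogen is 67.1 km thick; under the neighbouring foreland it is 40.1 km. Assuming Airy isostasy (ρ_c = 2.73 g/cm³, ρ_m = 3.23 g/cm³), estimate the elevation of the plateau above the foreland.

Excess crust Δ = 67.1 km − 40.1 km = 27 km, split between elevation h and root r with h + r = Δ.
Airy balance ρ_c h = (ρ_m − ρ_c) r gives r = h ρ_c/(ρ_m − ρ_c), so h (1 + ρ_c/(ρ_m − ρ_c)) = Δ, i.e. h = Δ (ρ_m − ρ_c)/ρ_m.
h = 27 km × 0.5/3.23 = 4.18 km.

4.18 km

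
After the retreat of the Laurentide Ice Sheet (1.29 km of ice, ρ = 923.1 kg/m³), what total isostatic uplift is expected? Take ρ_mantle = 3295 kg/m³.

0.361 km

Removing the load lets mantle flow back in; uplift u satisfies ρ_ice t = ρ_m u.
u = t ρ_ice/ρ_m = 1.29 km × 923.1/3295 = 0.361 km.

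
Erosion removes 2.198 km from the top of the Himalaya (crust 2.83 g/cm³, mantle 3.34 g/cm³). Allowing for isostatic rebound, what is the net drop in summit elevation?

0.336 km

Rebound u = e ρ_c/ρ_m = 2.198 km × 2.83/3.34 = 1.862 km.
Net surface drop = e − u = 2.198 km − 1.862 km = e (ρ_m − ρ_c)/ρ_m = 0.336 km.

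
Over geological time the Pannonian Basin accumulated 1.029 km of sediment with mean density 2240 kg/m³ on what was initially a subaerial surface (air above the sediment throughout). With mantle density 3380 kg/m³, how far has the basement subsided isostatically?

Subaerial load: s = t ρ_sed / ρ_m = 1.029 km × 2240/3380 = 0.682 km.

0.682 km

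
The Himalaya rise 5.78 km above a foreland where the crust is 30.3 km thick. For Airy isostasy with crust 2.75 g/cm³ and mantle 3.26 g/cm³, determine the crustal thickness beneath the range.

67.2 km

Root depth r = h ρ_c / (ρ_m − ρ_c) = 5.78 km × 2.75 / 0.51 = 31.17 km.
Total thickness = T + h + r = 30.3 km + 5.78 km + 31.17 km = 67.2 km.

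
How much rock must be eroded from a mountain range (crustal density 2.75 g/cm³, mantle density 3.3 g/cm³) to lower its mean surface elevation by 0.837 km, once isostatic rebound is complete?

Net drop Δ = e − u = e − e ρ_c/ρ_m = e (ρ_m − ρ_c)/ρ_m.
e = Δ ρ_m/(ρ_m − ρ_c) = 0.837 km × 3.3/0.55 = 5.02 km.

5.02 km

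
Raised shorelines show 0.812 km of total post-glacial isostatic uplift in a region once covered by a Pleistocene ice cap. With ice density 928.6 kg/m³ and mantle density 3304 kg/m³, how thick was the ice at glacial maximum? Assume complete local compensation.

u = t ρ_ice/ρ_m → t = u ρ_m/ρ_ice = 0.812 km × 3304/928.6 = 2.89 km.

2.89 km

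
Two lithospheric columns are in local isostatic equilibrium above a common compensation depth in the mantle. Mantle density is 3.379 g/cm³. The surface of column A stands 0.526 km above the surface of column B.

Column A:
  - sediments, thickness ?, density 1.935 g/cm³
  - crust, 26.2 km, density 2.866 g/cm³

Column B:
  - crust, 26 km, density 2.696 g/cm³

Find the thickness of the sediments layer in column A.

Take the compensation level at the base of the deeper column (depth z_c below the surface of column A) and equate Σ ρ_i t_i down to z_c; mantle fills any gap and the z_c terms cancel.
Column A: x×1.935 + 26.2×2.866 + (z_c − 26.2 − x)×3.379
Column B: 0.526×0 + 26×2.696 + (z_c − 0.526 − 26)×3.379
The z_c×3.379 term appears on both sides and cancels. Collect the known terms of each column as K = Σ(ρt)_known − 3.379 × (depth of known layers): K_A = 75.0892 − 3.379×26.2 = −13.4406; K_B = 70.096 − 3.379×(0.526 + 26) = −19.535354.
Balance: K_A − x×(3.379 − 1.935) = K_B, so x = (K_A − K_B)/(3.379 − 1.935) = 6.09475/1.444 = 4.22 km.

4.22 km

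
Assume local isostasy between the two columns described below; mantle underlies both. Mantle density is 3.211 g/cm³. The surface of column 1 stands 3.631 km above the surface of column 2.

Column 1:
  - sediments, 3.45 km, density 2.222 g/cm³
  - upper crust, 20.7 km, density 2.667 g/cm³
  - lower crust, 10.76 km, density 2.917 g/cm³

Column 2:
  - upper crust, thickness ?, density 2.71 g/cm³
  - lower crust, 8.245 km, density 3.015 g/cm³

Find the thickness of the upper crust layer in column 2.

9.1 km

Take the compensation level at the base of the deeper column (depth z_c below the surface of column 1) and equate Σ ρ_i t_i down to z_c; mantle fills any gap and the z_c terms cancel.
Column 1: 3.45×2.222 + 20.7×2.667 + 10.76×2.917 + (z_c − 34.91)×3.211
Column 2: 3.631×0 + x×2.71 + 8.245×3.015 + (z_c − 3.631 − 8.245 − x)×3.211
The z_c×3.211 term appears on both sides and cancels. Collect the known terms of each column as K = Σ(ρt)_known − 3.211 × (depth of known layers): K_1 = 94.25972 − 3.211×34.91 = −17.83629; K_2 = 24.858675 − 3.211×(3.631 + 8.245) = −13.275161.
Balance: K_1 = K_2 − x×(3.211 − 2.71), so x = (K_2 − K_1)/(3.211 − 2.71) = 4.56113/0.501 = 9.1 km.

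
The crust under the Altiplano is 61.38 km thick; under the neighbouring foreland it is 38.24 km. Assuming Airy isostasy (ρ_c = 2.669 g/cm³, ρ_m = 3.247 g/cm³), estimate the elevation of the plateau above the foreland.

4.12 km

Excess crust Δ = 61.38 km − 38.24 km = 23.14 km, split between elevation h and root r with h + r = Δ.
Airy balance ρ_c h = (ρ_m − ρ_c) r gives r = h ρ_c/(ρ_m − ρ_c), so h (1 + ρ_c/(ρ_m − ρ_c)) = Δ, i.e. h = Δ (ρ_m − ρ_c)/ρ_m.
h = 23.14 km × 0.578/3.247 = 4.12 km.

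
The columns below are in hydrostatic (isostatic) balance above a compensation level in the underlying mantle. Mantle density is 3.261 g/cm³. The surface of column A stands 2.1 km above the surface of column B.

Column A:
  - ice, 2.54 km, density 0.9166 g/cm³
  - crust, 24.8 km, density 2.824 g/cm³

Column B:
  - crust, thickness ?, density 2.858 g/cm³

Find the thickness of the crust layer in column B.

Take the compensation level at the base of the deeper column (depth z_c below the surface of column A) and equate Σ ρ_i t_i down to z_c; mantle fills any gap and the z_c terms cancel.
Column A: 2.54×0.9166 + 24.8×2.824 + (z_c − 27.34)×3.261
Column B: 2.1×0 + x×2.858 + (z_c − 2.1 − 0 − x)×3.261
The z_c×3.261 term appears on both sides and cancels. Collect the known terms of each column as K = Σ(ρt)_known − 3.261 × (depth of known layers): K_A = 72.363364 − 3.261×27.34 = −16.792376; K_B = 0 − 3.261×(2.1 + 0) = −6.8481.
Balance: K_A = K_B − x×(3.261 − 2.858), so x = (K_B − K_A)/(3.261 − 2.858) = 9.94428/0.403 = 24.7 km.

24.7 km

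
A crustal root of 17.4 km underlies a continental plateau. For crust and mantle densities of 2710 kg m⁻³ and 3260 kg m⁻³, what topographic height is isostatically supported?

Equating mass per unit area of the two columns: ρ_c h = (ρ_m − ρ_c) r.
h = r (ρ_m − ρ_c) / ρ_c = 17.4 km × (3260 − 2710) / 2710 = 3.53 km.

3.53 km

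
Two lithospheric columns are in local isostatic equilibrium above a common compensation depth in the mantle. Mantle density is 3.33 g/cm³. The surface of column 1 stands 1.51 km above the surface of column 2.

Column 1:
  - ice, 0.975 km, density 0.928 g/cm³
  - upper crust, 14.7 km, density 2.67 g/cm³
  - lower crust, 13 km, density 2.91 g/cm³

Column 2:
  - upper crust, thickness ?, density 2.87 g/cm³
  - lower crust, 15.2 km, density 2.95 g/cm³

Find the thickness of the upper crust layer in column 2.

14.6 km

Take the compensation level at the base of the deeper column (depth z_c below the surface of column 1) and equate Σ ρ_i t_i down to z_c; mantle fills any gap and the z_c terms cancel.
Column 1: 0.975×0.928 + 14.7×2.67 + 13×2.91 + (z_c − 28.675)×3.33
Column 2: 1.51×0 + x×2.87 + 15.2×2.95 + (z_c − 1.51 − 15.2 − x)×3.33
The z_c×3.33 term appears on both sides and cancels. Collect the known terms of each column as K = Σ(ρt)_known − 3.33 × (depth of known layers): K_1 = 77.9838 − 3.33×28.675 = −17.50395; K_2 = 44.84 − 3.33×(1.51 + 15.2) = −10.8043.
Balance: K_1 = K_2 − x×(3.33 − 2.87), so x = (K_2 − K_1)/(3.33 − 2.87) = 6.69965/0.46 = 14.6 km.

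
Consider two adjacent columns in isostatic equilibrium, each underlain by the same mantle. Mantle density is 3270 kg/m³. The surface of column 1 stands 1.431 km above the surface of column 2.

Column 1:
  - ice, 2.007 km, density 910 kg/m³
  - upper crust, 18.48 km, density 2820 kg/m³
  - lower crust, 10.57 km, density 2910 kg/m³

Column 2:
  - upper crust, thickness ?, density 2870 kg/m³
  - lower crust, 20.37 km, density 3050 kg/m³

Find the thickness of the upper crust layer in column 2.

Take the compensation level at the base of the deeper column (depth z_c below the surface of column 1) and equate Σ ρ_i t_i down to z_c; mantle fills any gap and the z_c terms cancel.
Column 1: 2.007×910 + 18.48×2820 + 10.57×2910 + (z_c − 31.057)×3270
Column 2: 1.431×0 + x×2870 + 20.37×3050 + (z_c − 1.431 − 20.37 − x)×3270
The z_c×3270 term appears on both sides and cancels. Collect the known terms of each column as K = Σ(ρt)_known − 3270 × (depth of known layers): K_1 = 84698.67 − 3270×31.057 = −16857.72; K_2 = 62128.5 − 3270×(1.431 + 20.37) = −9160.77.
Balance: K_1 = K_2 − x×(3270 − 2870), so x = (K_2 − K_1)/(3270 − 2870) = 7696.95/400 = 19.2 km.

19.2 km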